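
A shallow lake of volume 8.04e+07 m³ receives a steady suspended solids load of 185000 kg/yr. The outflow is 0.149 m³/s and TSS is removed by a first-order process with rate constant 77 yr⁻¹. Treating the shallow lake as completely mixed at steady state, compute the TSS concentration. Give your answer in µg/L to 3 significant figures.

Outflow Q = 0.149 m³/s × 3.156e+07 s/yr = 4.702e+06 m³/yr.
Steady-state CSTR mass balance: W = Q·C + k·V·C, so C = W/(Q + kV).
Q + kV = 4.702e+06 + 77·8.04e+07 = 6.196e+09 m³/yr.
C = 185000/6.196e+09 = 2.986e-05 kg/m³ = 0.02986 mg/L = 29.86 µg/L.

29.9 µg/L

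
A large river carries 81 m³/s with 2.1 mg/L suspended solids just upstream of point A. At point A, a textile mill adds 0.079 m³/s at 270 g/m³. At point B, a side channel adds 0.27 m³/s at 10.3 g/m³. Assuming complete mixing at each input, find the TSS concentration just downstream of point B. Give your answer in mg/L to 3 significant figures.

2.39 mg/L

After input A: C = (81·2.1 + 0.079·270) / 81.08 = 2.361 mg/L.
After input B: C = (81.08·2.361 + 0.27·10.3) / 81.35 = 2.387 mg/L.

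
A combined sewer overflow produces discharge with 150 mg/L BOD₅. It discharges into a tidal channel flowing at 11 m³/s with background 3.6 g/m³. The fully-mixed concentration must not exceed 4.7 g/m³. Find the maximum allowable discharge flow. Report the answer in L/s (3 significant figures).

83.3 L/s

Mass balance at complete mixing: C_std·(Q_w + Q_r) = Q_w·C_e + Q_r·C_b.
Rearranging, Q_w = Q_r·(C_std − C_b)/(C_e − C_std) = 11·(4.7 − 3.6) / (150 − 4.7) = 0.08328 m³/s.
= 83.28 L/s.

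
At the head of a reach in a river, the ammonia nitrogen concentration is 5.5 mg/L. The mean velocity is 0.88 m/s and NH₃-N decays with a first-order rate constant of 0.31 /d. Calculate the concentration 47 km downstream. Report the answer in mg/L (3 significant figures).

4.54 mg/L

Travel time t = 47 km / 0.88 m/s = 4.7e+04/0.88 = 5.341e+04 s = 0.6182 d.
First-order decay: C = 5.5·exp(−0.31·0.6182) = 5.5·0.8256 = 4.541 mg/L.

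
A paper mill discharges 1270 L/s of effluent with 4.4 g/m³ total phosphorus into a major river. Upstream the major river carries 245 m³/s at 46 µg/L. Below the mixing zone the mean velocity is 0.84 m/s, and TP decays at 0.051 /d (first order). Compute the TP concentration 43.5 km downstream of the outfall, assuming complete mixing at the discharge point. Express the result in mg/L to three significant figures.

0.0664 mg/L

1270 L/s = 1.27 m³/s.
46 µg/L = 0.046 mg/L.
After complete mixing, C₀ = (1.27·4.4 + 245·0.046) / 246.3 = 0.06845 mg/L.
Travel time t = 4.35e+04 m / 0.84 m/s = 5.179e+04 s = 0.5994 d.
C = 0.06845·exp(−0.051·0.5994) = 0.06845·0.9699 = 0.06639 mg/L.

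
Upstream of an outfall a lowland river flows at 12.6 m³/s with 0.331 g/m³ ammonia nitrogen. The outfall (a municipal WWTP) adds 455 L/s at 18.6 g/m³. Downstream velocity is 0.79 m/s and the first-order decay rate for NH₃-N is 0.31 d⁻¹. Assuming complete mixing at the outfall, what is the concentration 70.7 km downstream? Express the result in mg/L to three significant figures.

455 L/s = 0.455 m³/s.
After complete mixing, C₀ = (0.455·18.6 + 12.6·0.331) / 13.05 = 0.9677 mg/L.
Travel time t = 7.07e+04 m / 0.79 m/s = 8.949e+04 s = 1.036 d.
C = 0.9677·exp(−0.31·1.036) = 0.9677·0.7254 = 0.7019 mg/L.

0.702 mg/L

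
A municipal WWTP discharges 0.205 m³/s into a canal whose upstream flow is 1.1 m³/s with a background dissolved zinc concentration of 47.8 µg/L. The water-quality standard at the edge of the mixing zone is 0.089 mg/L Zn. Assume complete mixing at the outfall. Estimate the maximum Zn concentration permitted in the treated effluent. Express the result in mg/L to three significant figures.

47.8 µg/L = 0.0478 mg/L.
Mass balance: 0.089·1.305 = 0.205·Cₑ + 1.1·0.0478.
Cₑ = (0.1161 − 0.05258) / 0.205 = 0.3101 mg/L.

0.310 mg/L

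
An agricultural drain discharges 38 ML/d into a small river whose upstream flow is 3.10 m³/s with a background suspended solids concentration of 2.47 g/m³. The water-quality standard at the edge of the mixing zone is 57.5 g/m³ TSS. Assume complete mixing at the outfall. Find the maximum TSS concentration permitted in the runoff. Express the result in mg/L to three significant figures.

445 mg/L

38 ML/d = 0.4398 m³/s.
Mass balance: 57.5·3.54 = 0.4398·Cₑ + 3.1·2.47.
Cₑ = (203.5 − 7.657) / 0.4398 = 445.4 mg/L.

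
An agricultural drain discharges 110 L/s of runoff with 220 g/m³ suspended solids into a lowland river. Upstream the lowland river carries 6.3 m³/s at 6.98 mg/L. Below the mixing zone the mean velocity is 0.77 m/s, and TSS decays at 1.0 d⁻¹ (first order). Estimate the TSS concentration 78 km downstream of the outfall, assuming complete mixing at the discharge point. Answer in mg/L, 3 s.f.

3.29 mg/L

110 L/s = 0.11 m³/s.
After complete mixing, C₀ = (0.11·220 + 6.3·6.98) / 6.41 = 10.64 mg/L.
Travel time t = 7.8e+04 m / 0.77 m/s = 1.013e+05 s = 1.172 d.
C = 10.64·exp(−1.0·1.172) = 10.64·0.3096 = 3.293 mg/L.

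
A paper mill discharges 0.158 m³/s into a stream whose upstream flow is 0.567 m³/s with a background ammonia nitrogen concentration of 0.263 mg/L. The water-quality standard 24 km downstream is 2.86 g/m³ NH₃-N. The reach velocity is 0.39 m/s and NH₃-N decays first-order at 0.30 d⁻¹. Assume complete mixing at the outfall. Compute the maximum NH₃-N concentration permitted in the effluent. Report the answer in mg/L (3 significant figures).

15.3 mg/L

Travel time to the compliance point: t = 2.4e+04/0.39 = 6.154e+04 s = 0.7123 d; decay factor exp(−0.30·0.7123) = 0.8076.
So the concentration just after mixing may be at most 2.86/0.8076 = 3.541 mg/L.
Mass balance: 3.541·0.725 = 0.158·Cₑ + 0.567·0.263.
Cₑ = (2.567 − 0.1491) / 0.158 = 15.31 mg/L.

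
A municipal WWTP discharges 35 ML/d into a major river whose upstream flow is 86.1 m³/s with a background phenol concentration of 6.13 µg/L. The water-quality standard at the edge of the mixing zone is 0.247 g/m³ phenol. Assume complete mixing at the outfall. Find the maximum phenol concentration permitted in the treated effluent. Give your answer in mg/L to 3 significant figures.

35 ML/d = 0.4051 m³/s.
6.13 µg/L = 0.00613 mg/L.
Mass balance: 0.247·86.51 = 0.4051·Cₑ + 86.1·0.00613.
Cₑ = (21.37 − 0.5278) / 0.4051 = 51.44 mg/L.

51.4 mg/L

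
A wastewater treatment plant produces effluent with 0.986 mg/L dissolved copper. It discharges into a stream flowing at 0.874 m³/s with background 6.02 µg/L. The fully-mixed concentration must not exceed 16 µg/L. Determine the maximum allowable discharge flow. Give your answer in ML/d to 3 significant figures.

0.777 ML/d

6.02 µg/L = 0.00602 mg/L.
16 µg/L = 0.016 mg/L.
Mass balance at complete mixing: C_std·(Q_w + Q_r) = Q_w·C_e + Q_r·C_b.
Rearranging, Q_w = Q_r·(C_std − C_b)/(C_e − C_std) = 0.874·(0.016 − 0.00602) / (0.986 − 0.016) = 0.008992 m³/s.
= 0.7769 ML/d.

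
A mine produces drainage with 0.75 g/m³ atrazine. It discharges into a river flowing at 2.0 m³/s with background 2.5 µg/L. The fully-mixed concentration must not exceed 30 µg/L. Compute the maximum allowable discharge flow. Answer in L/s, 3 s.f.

2.5 µg/L = 0.0025 mg/L.
30 µg/L = 0.03 mg/L.
Mass balance at complete mixing: C_std·(Q_w + Q_r) = Q_w·C_e + Q_r·C_b.
Rearranging, Q_w = Q_r·(C_std − C_b)/(C_e − C_std) = 2.0·(0.03 − 0.0025) / (0.75 − 0.03) = 0.07639 m³/s.
= 76.39 L/s.

76.4 L/s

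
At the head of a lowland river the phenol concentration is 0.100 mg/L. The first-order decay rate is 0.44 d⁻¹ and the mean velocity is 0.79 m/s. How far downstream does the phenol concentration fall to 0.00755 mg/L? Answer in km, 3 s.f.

401 km

From C = C₀·e^(−kt), t = ln(C₀/C)/k = ln(0.100/0.00755)/0.44 = 2.584/0.44 = 5.872 d.
Distance = v·t = 0.79 m/s × 5.073e+05 s = 4.008e+05 m = 400.8 km.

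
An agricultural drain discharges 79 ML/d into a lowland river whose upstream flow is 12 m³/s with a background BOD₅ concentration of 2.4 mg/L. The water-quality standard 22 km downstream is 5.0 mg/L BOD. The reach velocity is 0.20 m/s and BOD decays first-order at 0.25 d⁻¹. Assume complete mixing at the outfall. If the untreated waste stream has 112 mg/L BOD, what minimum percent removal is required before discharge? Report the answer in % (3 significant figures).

41.4 %

79 ML/d = 0.9144 m³/s.
Travel time to the compliance point: t = 2.2e+04/0.20 = 1.1e+05 s = 1.273 d; decay factor exp(−0.25·1.273) = 0.7274.
So the concentration just after mixing may be at most 5/0.7274 = 6.874 mg/L.
Mass balance: 6.874·12.91 = 0.9144·Cₑ + 12·2.4.
Cₑ = (88.77 − 28.8) / 0.9144 = 65.59 mg/L.
Required removal = 1 − 65.59/112 = 41.44 %.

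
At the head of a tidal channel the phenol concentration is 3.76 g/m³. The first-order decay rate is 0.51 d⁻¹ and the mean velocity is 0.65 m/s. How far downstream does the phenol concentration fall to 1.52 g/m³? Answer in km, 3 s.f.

99.7 km

From C = C₀·e^(−kt), t = ln(C₀/C)/k = ln(3.76/1.52)/0.51 = 0.9057/0.51 = 1.776 d.
Distance = v·t = 0.65 m/s × 1.534e+05 s = 9.973e+04 m = 99.73 km.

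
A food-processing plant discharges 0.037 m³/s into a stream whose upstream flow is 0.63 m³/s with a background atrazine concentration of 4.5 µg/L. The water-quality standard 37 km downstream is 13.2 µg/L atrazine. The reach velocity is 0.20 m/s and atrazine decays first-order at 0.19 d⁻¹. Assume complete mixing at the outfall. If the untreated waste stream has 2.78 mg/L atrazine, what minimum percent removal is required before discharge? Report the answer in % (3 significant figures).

4.5 µg/L = 0.0045 mg/L.
13.2 µg/L = 0.0132 mg/L.
Travel time to the compliance point: t = 3.7e+04/0.20 = 1.85e+05 s = 2.141 d; decay factor exp(−0.19·2.141) = 0.6658.
So the concentration just after mixing may be at most 0.0132/0.6658 = 0.01983 mg/L.
Mass balance: 0.01983·0.667 = 0.037·Cₑ + 0.63·0.0045.
Cₑ = (0.01322 − 0.002835) / 0.037 = 0.2808 mg/L.
Required removal = 1 − 0.2808/2.78 = 89.9 %.

89.9 %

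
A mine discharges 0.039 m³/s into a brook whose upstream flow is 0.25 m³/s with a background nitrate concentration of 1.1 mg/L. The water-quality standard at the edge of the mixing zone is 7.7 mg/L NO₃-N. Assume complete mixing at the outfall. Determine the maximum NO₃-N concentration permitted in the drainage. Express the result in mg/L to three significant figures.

Mass balance: 7.7·0.289 = 0.039·Cₑ + 0.25·1.1.
Cₑ = (2.225 − 0.275) / 0.039 = 50.01 mg/L.

50.0 mg/L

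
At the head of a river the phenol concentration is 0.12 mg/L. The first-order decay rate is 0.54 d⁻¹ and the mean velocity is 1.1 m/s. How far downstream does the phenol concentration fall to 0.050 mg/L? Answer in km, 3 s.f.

154 km

From C = C₀·e^(−kt), t = ln(C₀/C)/k = ln(0.12/0.050)/0.54 = 0.8755/0.54 = 1.621 d.
Distance = v·t = 1.1 m/s × 1.401e+05 s = 1.541e+05 m = 154.1 km.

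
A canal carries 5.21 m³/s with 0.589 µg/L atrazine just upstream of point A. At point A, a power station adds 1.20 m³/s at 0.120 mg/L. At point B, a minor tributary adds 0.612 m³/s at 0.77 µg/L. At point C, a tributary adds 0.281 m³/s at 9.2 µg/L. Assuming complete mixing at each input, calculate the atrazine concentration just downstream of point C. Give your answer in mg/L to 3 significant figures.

0.0206 mg/L

0.589 µg/L = 0.000589 mg/L.
After input A: C = (5.21·0.000589 + 1.2·0.12) / 6.41 = 0.02294 mg/L.
0.77 µg/L = 0.00077 mg/L.
After input B: C = (6.41·0.02294 + 0.612·0.00077) / 7.022 = 0.02101 mg/L.
9.2 µg/L = 0.0092 mg/L.
After input C: C = (7.022·0.02101 + 0.281·0.0092) / 7.303 = 0.02056 mg/L.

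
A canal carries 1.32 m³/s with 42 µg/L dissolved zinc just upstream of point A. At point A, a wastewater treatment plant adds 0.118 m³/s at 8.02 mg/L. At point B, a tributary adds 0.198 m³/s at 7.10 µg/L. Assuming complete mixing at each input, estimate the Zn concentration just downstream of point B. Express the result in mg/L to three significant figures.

42 µg/L = 0.042 mg/L.
After input A: C = (1.32·0.042 + 0.118·8.02) / 1.438 = 0.6967 mg/L.
7.10 µg/L = 0.0071 mg/L.
After input B: C = (1.438·0.6967 + 0.198·0.0071) / 1.636 = 0.6132 mg/L.

0.613 mg/L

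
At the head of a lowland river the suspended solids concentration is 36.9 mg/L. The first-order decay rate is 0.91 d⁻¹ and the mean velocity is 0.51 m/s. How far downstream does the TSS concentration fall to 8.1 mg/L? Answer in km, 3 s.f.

73.4 km

From C = C₀·e^(−kt), t = ln(C₀/C)/k = ln(36.9/8.1)/0.91 = 1.516/0.91 = 1.666 d.
Distance = v·t = 0.51 m/s × 1.44e+05 s = 7.342e+04 m = 73.42 km.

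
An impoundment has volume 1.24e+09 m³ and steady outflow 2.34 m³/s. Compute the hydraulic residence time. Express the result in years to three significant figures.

Q = 2.34 m³/s × 3.156e+07 s/yr = 7.384e+07 m³/yr.
Hydraulic residence time τ = V/Q = 1.24e+09/7.384e+07 = 16.79 yr.

16.8 yr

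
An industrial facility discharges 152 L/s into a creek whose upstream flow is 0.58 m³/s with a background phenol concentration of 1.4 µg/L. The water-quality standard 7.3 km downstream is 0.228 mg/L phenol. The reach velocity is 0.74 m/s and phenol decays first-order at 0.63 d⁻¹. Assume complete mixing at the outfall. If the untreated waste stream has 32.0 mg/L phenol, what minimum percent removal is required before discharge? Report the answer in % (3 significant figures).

96.3 %

152 L/s = 0.152 m³/s.
1.4 µg/L = 0.0014 mg/L.
Travel time to the compliance point: t = 7300/0.74 = 9865 s = 0.1142 d; decay factor exp(−0.63·0.1142) = 0.9306.
So the concentration just after mixing may be at most 0.228/0.9306 = 0.245 mg/L.
Mass balance: 0.245·0.732 = 0.152·Cₑ + 0.58·0.0014.
Cₑ = (0.1793 − 0.000812) / 0.152 = 1.175 mg/L.
Required removal = 1 − 1.175/32.0 = 96.33 %.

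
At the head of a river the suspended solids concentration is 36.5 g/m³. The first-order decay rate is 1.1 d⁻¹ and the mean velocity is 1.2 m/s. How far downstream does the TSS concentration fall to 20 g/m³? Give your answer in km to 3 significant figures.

56.7 km

From C = C₀·e^(−kt), t = ln(C₀/C)/k = ln(36.5/20)/1.1 = 0.6016/1.1 = 0.5469 d.
Distance = v·t = 1.2 m/s × 4.725e+04 s = 5.67e+04 m = 56.7 km.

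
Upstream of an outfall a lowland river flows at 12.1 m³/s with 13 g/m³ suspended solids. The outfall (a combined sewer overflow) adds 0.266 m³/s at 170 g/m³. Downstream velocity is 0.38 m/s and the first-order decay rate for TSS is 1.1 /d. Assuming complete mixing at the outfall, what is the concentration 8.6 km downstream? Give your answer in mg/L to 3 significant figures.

After complete mixing, C₀ = (0.266·170 + 12.1·13) / 12.37 = 16.38 mg/L.
Travel time t = 8600 m / 0.38 m/s = 2.263e+04 s = 0.2619 d.
C = 16.38·exp(−1.1·0.2619) = 16.38·0.7497 = 12.28 mg/L.

12.3 mg/L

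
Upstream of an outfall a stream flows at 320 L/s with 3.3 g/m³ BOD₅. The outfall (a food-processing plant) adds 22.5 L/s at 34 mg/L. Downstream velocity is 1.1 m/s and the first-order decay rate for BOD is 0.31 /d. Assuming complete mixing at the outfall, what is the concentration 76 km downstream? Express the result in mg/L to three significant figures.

4.15 mg/L

22.5 L/s = 0.0225 m³/s.
320 L/s = 0.32 m³/s.
After complete mixing, C₀ = (0.0225·34 + 0.32·3.3) / 0.3425 = 5.317 mg/L.
Travel time t = 7.6e+04 m / 1.1 m/s = 6.909e+04 s = 0.7997 d.
C = 5.317·exp(−0.31·0.7997) = 5.317·0.7804 = 4.149 mg/L.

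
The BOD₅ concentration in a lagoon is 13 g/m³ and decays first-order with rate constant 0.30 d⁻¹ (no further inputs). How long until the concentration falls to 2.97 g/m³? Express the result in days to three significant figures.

t = ln(C₀/C)/k = ln(13/2.97)/0.30 = 1.476/0.30 = 4.921 d.

4.92 d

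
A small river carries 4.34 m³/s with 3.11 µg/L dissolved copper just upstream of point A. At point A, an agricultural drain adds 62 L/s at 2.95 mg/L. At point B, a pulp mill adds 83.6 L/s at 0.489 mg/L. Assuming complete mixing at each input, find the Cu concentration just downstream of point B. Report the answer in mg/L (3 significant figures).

0.0529 mg/L

3.11 µg/L = 0.00311 mg/L.
62 L/s = 0.062 m³/s.
After input A: C = (4.34·0.00311 + 0.062·2.95) / 4.402 = 0.04462 mg/L.
83.6 L/s = 0.0836 m³/s.
After input B: C = (4.402·0.04462 + 0.0836·0.489) / 4.486 = 0.0529 mg/L.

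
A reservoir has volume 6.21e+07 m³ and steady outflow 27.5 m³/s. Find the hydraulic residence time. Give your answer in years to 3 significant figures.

0.0716 yr

Q = 27.5 m³/s × 3.156e+07 s/yr = 8.678e+08 m³/yr.
Hydraulic residence time τ = V/Q = 6.21e+07/8.678e+08 = 0.07156 yr.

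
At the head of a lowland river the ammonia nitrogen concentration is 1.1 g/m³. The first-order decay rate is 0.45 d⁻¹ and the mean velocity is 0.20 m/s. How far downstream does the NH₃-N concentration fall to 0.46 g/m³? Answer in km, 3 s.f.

From C = C₀·e^(−kt), t = ln(C₀/C)/k = ln(1.1/0.46)/0.45 = 0.8718/0.45 = 1.937 d.
Distance = v·t = 0.20 m/s × 1.674e+05 s = 3.348e+04 m = 33.48 km.

33.5 km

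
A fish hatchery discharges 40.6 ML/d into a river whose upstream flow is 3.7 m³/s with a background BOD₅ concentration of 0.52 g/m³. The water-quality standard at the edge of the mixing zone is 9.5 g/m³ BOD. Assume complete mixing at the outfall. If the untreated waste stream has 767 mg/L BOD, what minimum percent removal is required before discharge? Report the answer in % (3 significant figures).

89.5 %

40.6 ML/d = 0.4699 m³/s.
Mass balance: 9.5·4.17 = 0.4699·Cₑ + 3.7·0.52.
Cₑ = (39.61 − 1.924) / 0.4699 = 80.21 mg/L.
Required removal = 1 − 80.21/767 = 89.54 %.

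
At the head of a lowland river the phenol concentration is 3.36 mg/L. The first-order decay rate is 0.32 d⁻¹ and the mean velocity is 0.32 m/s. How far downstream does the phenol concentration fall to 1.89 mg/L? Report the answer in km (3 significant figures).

From C = C₀·e^(−kt), t = ln(C₀/C)/k = ln(3.36/1.89)/0.32 = 0.5754/0.32 = 1.798 d.
Distance = v·t = 0.32 m/s × 1.553e+05 s = 4.971e+04 m = 49.71 km.

49.7 km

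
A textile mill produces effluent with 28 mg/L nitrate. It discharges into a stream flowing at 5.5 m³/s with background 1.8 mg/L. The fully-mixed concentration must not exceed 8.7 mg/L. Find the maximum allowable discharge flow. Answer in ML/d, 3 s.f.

Mass balance at complete mixing: C_std·(Q_w + Q_r) = Q_w·C_e + Q_r·C_b.
Rearranging, Q_w = Q_r·(C_std − C_b)/(C_e − C_std) = 5.5·(8.7 − 1.8) / (28 − 8.7) = 1.966 m³/s.
= 169.9 ML/d.

170 ML/d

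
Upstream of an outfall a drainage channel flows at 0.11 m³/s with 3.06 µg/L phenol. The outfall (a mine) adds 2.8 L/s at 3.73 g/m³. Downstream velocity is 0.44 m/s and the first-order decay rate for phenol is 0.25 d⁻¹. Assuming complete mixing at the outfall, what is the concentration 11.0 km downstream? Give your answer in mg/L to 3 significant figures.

2.8 L/s = 0.0028 m³/s.
3.06 µg/L = 0.00306 mg/L.
After complete mixing, C₀ = (0.0028·3.73 + 0.11·0.00306) / 0.1128 = 0.09557 mg/L.
Travel time t = 1.1e+04 m / 0.44 m/s = 2.5e+04 s = 0.2894 d.
C = 0.09557·exp(−0.25·0.2894) = 0.09557·0.9302 = 0.0889 mg/L.

0.0889 mg/L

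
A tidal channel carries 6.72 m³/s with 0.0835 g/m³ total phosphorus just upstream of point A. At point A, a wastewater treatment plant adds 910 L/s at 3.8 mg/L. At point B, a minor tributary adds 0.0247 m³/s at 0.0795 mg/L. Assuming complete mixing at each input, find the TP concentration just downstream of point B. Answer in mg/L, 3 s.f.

0.525 mg/L

910 L/s = 0.91 m³/s.
After input A: C = (6.72·0.0835 + 0.91·3.8) / 7.63 = 0.5268 mg/L.
After input B: C = (7.63·0.5268 + 0.0247·0.0795) / 7.655 = 0.5253 mg/L.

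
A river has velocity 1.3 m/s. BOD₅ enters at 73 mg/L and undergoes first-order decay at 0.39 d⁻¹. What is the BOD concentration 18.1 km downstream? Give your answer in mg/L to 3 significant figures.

68.6 mg/L

Travel time t = 18.1 km / 1.3 m/s = 1.81e+04/1.3 = 1.392e+04 s = 0.1611 d.
First-order decay: C = 73·exp(−0.39·0.1611) = 73·0.9391 = 68.55 mg/L.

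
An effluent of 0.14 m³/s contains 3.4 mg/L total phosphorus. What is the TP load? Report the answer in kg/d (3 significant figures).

Mass flux = Q·C = 0.14 m³/s × 3.4 g/m³ = 0.476 g/s.
= 0.476 g/s × 86.4 = 41.13 kg/d.

41.1 kg/d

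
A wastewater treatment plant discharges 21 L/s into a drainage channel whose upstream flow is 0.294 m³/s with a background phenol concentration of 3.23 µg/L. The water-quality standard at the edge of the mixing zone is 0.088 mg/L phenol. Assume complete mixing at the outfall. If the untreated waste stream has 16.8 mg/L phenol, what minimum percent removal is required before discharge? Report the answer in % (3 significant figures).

21 L/s = 0.021 m³/s.
3.23 µg/L = 0.00323 mg/L.
Mass balance: 0.088·0.315 = 0.021·Cₑ + 0.294·0.00323.
Cₑ = (0.02772 − 0.0009496) / 0.021 = 1.275 mg/L.
Required removal = 1 − 1.275/16.8 = 92.41 %.

92.4 %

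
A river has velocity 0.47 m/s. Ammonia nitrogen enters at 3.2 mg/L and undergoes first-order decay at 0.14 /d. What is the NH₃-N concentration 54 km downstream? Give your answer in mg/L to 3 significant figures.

Travel time t = 54 km / 0.47 m/s = 5.4e+04/0.47 = 1.149e+05 s = 1.33 d.
First-order decay: C = 3.2·exp(−0.14·1.33) = 3.2·0.8301 = 2.656 mg/L.

2.66 mg/L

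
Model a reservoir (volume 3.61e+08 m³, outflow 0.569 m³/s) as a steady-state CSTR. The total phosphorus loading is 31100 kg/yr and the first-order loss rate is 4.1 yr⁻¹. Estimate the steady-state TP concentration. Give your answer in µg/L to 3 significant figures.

Outflow Q = 0.569 m³/s × 3.156e+07 s/yr = 1.796e+07 m³/yr.
Steady-state CSTR mass balance: W = Q·C + k·V·C, so C = W/(Q + kV).
Q + kV = 1.796e+07 + 4.1·3.61e+08 = 1.498e+09 m³/yr.
C = 31100/1.498e+09 = 2.076e-05 kg/m³ = 0.02076 mg/L = 20.76 µg/L.

20.8 µg/L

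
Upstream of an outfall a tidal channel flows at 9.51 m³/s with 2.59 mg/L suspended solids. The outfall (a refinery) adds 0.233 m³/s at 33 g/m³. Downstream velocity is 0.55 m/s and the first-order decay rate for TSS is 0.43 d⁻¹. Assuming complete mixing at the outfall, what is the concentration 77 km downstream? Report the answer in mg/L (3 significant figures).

After complete mixing, C₀ = (0.233·33 + 9.51·2.59) / 9.743 = 3.317 mg/L.
Travel time t = 7.7e+04 m / 0.55 m/s = 1.4e+05 s = 1.62 d.
C = 3.317·exp(−0.43·1.62) = 3.317·0.4982 = 1.653 mg/L.

1.65 mg/L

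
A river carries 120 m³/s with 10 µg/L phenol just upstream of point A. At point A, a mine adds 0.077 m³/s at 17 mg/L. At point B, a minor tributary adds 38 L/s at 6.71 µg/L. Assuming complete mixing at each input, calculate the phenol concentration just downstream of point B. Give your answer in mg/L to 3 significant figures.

0.0209 mg/L

10 µg/L = 0.01 mg/L.
After input A: C = (120·0.01 + 0.077·17) / 120.1 = 0.02089 mg/L.
38 L/s = 0.038 m³/s.
6.71 µg/L = 0.00671 mg/L.
After input B: C = (120.1·0.02089 + 0.038·0.00671) / 120.1 = 0.02089 mg/L.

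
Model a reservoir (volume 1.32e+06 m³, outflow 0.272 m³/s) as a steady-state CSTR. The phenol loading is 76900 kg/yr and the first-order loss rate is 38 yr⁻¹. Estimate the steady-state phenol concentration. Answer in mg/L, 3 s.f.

Outflow Q = 0.272 m³/s × 3.156e+07 s/yr = 8.584e+06 m³/yr.
Steady-state CSTR mass balance: W = Q·C + k·V·C, so C = W/(Q + kV).
Q + kV = 8.584e+06 + 38·1.32e+06 = 5.874e+07 m³/yr.
C = 76900/5.874e+07 = 0.001309 kg/m³ = 1.309 mg/L.

1.31 mg/L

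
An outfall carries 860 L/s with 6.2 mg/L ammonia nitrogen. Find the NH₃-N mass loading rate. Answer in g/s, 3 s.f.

5.33 g/s

860 L/s = 0.86 m³/s.
Mass flux = Q·C = 0.86 m³/s × 6.2 g/m³ = 5.332 g/s.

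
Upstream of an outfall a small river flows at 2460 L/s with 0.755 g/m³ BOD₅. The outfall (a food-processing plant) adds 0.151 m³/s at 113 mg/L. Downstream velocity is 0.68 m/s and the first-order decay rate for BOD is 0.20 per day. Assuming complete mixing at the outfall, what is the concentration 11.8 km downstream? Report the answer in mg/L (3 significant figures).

2460 L/s = 2.46 m³/s.
After complete mixing, C₀ = (0.151·113 + 2.46·0.755) / 2.611 = 7.246 mg/L.
Travel time t = 1.18e+04 m / 0.68 m/s = 1.735e+04 s = 0.2008 d.
C = 7.246·exp(−0.20·0.2008) = 7.246·0.9606 = 6.961 mg/L.

6.96 mg/L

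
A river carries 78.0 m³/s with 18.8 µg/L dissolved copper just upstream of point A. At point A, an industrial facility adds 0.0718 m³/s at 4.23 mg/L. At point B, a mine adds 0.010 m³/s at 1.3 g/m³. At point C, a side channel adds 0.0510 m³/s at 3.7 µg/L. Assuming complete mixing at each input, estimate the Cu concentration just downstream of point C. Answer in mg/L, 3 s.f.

18.8 µg/L = 0.0188 mg/L.
After input A: C = (78·0.0188 + 0.0718·4.23) / 78.07 = 0.02267 mg/L.
After input B: C = (78.07·0.02267 + 0.01·1.3) / 78.08 = 0.02284 mg/L.
3.7 µg/L = 0.0037 mg/L.
After input C: C = (78.08·0.02284 + 0.051·0.0037) / 78.13 = 0.02282 mg/L.

0.0228 mg/L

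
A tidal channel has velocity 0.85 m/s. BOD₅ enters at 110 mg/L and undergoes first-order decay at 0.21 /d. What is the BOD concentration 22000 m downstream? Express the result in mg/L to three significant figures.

103 mg/L

Travel time t = 22000 m / 0.85 m/s = 2.2e+04/0.85 = 2.588e+04 s = 0.2996 d.
First-order decay: C = 110·exp(−0.21·0.2996) = 110·0.939 = 103.3 mg/L.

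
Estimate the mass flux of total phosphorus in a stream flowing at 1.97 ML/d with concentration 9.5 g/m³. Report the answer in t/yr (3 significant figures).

1.97 ML/d = 0.0228 m³/s.
Mass flux = Q·C = 0.0228 m³/s × 9.5 g/m³ = 0.2166 g/s.
= 0.2166 g/s × 31.56 = 6.836 t/yr.

6.84 t/yr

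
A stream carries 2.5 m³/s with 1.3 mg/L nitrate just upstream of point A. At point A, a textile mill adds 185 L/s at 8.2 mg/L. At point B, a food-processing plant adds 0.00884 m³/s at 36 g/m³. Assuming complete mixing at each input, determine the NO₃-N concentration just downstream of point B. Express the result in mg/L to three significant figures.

185 L/s = 0.185 m³/s.
After input A: C = (2.5·1.3 + 0.185·8.2) / 2.685 = 1.775 mg/L.
After input B: C = (2.685·1.775 + 0.00884·36) / 2.694 = 1.888 mg/L.

1.89 mg/L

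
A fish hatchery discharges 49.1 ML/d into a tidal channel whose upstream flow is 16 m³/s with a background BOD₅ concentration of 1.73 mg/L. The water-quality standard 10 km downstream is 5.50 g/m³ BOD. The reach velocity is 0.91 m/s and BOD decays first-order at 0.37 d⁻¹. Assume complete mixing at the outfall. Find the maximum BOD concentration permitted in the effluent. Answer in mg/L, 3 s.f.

119 mg/L

49.1 ML/d = 0.5683 m³/s.
Travel time to the compliance point: t = 1e+04/0.91 = 1.099e+04 s = 0.1272 d; decay factor exp(−0.37·0.1272) = 0.954.
So the concentration just after mixing may be at most 5.5/0.954 = 5.765 mg/L.
Mass balance: 5.765·16.57 = 0.5683·Cₑ + 16·1.73.
Cₑ = (95.52 − 27.68) / 0.5683 = 119.4 mg/L.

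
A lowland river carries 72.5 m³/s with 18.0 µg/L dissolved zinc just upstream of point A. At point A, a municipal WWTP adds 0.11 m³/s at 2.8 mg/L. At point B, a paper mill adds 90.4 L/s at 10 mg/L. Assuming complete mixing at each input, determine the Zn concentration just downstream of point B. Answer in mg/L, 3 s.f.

0.0346 mg/L

18.0 µg/L = 0.018 mg/L.
After input A: C = (72.5·0.018 + 0.11·2.8) / 72.61 = 0.02221 mg/L.
90.4 L/s = 0.0904 m³/s.
After input B: C = (72.61·0.02221 + 0.0904·10) / 72.7 = 0.03462 mg/L.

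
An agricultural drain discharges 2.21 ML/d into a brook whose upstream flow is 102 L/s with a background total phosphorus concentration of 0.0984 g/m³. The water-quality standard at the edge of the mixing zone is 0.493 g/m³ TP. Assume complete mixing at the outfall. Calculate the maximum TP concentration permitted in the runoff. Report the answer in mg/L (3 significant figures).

2.07 mg/L

2.21 ML/d = 0.02558 m³/s.
102 L/s = 0.102 m³/s.
Mass balance: 0.493·0.1276 = 0.02558·Cₑ + 0.102·0.0984.
Cₑ = (0.0629 − 0.01004) / 0.02558 = 2.067 mg/L.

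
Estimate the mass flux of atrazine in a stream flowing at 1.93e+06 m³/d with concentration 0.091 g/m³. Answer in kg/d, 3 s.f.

1.93e+06 m³/d = 22.34 m³/s.
Mass flux = Q·C = 22.34 m³/s × 0.091 g/m³ = 2.033 g/s.
= 2.033 g/s × 86.4 = 175.6 kg/d.

176 kg/d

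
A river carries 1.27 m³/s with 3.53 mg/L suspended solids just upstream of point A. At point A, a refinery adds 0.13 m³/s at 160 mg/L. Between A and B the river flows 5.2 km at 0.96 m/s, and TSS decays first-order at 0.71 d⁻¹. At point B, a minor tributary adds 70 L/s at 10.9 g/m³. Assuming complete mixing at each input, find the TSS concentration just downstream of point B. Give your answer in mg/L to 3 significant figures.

After input A: C = (1.27·3.53 + 0.13·160) / 1.4 = 18.06 mg/L.
Over the 5.2 km reach to input B (t = 5417 s = 0.06269 d), decay gives C = 18.06·exp(−0.71·0.06269) = 17.27 mg/L.
70 L/s = 0.07 m³/s.
After input B: C = (1.4·17.27 + 0.07·10.9) / 1.47 = 16.97 mg/L.

17.0 mg/L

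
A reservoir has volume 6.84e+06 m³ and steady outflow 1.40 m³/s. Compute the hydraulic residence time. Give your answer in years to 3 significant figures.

Q = 1.40 m³/s × 3.156e+07 s/yr = 4.418e+07 m³/yr.
Hydraulic residence time τ = V/Q = 6.84e+06/4.418e+07 = 0.1548 yr.

0.155 yr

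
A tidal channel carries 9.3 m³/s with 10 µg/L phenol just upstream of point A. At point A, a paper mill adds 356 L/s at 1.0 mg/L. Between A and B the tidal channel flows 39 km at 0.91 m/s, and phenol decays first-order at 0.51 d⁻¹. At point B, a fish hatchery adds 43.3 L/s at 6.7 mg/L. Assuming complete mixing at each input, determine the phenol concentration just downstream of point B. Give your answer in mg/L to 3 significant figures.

10 µg/L = 0.01 mg/L.
356 L/s = 0.356 m³/s.
After input A: C = (9.3·0.01 + 0.356·1) / 9.656 = 0.0465 mg/L.
Over the 39 km reach to input B (t = 4.286e+04 s = 0.496 d), decay gives C = 0.0465·exp(−0.51·0.496) = 0.03611 mg/L.
43.3 L/s = 0.0433 m³/s.
After input B: C = (9.656·0.03611 + 0.0433·6.7) / 9.699 = 0.06586 mg/L.

0.0659 mg/L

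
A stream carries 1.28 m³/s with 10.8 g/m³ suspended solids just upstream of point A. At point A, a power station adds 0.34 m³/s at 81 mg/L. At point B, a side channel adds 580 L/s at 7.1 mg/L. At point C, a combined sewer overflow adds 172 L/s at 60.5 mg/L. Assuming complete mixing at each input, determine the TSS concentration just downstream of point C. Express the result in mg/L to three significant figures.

After input A: C = (1.28·10.8 + 0.34·81) / 1.62 = 25.53 mg/L.
580 L/s = 0.58 m³/s.
After input B: C = (1.62·25.53 + 0.58·7.1) / 2.2 = 20.67 mg/L.
172 L/s = 0.172 m³/s.
After input C: C = (2.2·20.67 + 0.172·60.5) / 2.372 = 23.56 mg/L.

23.6 mg/L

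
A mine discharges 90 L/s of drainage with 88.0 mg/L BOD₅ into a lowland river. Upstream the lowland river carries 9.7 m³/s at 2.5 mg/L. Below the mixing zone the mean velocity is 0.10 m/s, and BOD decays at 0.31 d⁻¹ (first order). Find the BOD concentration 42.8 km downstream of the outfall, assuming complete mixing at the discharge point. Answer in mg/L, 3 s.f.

0.708 mg/L

90 L/s = 0.09 m³/s.
After complete mixing, C₀ = (0.09·88 + 9.7·2.5) / 9.79 = 3.286 mg/L.
Travel time t = 4.28e+04 m / 0.10 m/s = 4.28e+05 s = 4.954 d.
C = 3.286·exp(−0.31·4.954) = 3.286·0.2153 = 0.7075 mg/L.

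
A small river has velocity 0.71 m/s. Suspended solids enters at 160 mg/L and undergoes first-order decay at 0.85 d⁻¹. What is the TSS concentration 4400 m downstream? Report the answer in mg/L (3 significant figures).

Travel time t = 4400 m / 0.71 m/s = 4400/0.71 = 6197 s = 0.07173 d.
First-order decay: C = 160·exp(−0.85·0.07173) = 160·0.9409 = 150.5 mg/L.

151 mg/L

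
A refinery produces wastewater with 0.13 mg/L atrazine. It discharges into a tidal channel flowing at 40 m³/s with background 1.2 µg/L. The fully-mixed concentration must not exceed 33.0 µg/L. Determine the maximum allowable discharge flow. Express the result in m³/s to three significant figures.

1.2 µg/L = 0.0012 mg/L.
33.0 µg/L = 0.033 mg/L.
Mass balance at complete mixing: C_std·(Q_w + Q_r) = Q_w·C_e + Q_r·C_b.
Rearranging, Q_w = Q_r·(C_std − C_b)/(C_e − C_std) = 40·(0.033 − 0.0012) / (0.13 − 0.033) = 13.11 m³/s.

13.1 m³/s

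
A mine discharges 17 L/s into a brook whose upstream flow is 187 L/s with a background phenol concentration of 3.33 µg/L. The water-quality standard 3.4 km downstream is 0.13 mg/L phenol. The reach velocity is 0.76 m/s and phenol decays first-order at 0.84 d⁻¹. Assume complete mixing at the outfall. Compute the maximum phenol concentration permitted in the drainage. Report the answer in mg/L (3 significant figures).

17 L/s = 0.017 m³/s.
187 L/s = 0.187 m³/s.
3.33 µg/L = 0.00333 mg/L.
Travel time to the compliance point: t = 3400/0.76 = 4474 s = 0.05178 d; decay factor exp(−0.84·0.05178) = 0.9574.
So the concentration just after mixing may be at most 0.13/0.9574 = 0.1358 mg/L.
Mass balance: 0.1358·0.204 = 0.017·Cₑ + 0.187·0.00333.
Cₑ = (0.0277 − 0.0006227) / 0.017 = 1.593 mg/L.

1.59 mg/L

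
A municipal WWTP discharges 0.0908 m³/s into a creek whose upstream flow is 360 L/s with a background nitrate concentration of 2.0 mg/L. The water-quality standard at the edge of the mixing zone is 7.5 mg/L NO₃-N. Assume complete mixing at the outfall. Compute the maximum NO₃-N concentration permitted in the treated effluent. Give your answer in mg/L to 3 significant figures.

29.3 mg/L

360 L/s = 0.36 m³/s.
Mass balance: 7.5·0.4508 = 0.0908·Cₑ + 0.36·2.
Cₑ = (3.381 − 0.72) / 0.0908 = 29.31 mg/L.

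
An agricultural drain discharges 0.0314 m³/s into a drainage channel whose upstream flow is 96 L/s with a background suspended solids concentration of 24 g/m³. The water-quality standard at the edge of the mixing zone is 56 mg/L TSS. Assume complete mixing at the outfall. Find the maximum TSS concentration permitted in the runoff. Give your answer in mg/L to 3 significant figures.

96 L/s = 0.096 m³/s.
Mass balance: 56·0.1274 = 0.0314·Cₑ + 0.096·24.
Cₑ = (7.134 − 2.304) / 0.0314 = 153.8 mg/L.

154 mg/L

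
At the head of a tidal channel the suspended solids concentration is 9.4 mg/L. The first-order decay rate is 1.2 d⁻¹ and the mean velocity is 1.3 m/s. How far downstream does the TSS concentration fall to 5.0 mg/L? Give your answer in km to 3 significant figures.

From C = C₀·e^(−kt), t = ln(C₀/C)/k = ln(9.4/5.0)/1.2 = 0.6313/1.2 = 0.5261 d.
Distance = v·t = 1.3 m/s × 4.545e+04 s = 5.909e+04 m = 59.09 km.

59.1 km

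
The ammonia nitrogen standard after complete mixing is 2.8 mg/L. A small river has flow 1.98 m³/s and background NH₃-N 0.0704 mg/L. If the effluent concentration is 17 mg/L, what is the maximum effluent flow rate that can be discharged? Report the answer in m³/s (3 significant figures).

Mass balance at complete mixing: C_std·(Q_w + Q_r) = Q_w·C_e + Q_r·C_b.
Rearranging, Q_w = Q_r·(C_std − C_b)/(C_e − C_std) = 1.98·(2.8 − 0.0704) / (17 − 2.8) = 0.3806 m³/s.

0.381 m³/s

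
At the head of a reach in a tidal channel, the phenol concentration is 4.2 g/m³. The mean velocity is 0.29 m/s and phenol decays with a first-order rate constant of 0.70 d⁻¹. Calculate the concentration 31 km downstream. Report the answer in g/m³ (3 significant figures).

Travel time t = 31 km / 0.29 m/s = 3.1e+04/0.29 = 1.069e+05 s = 1.237 d.
First-order decay: C = 4.2·exp(−0.70·1.237) = 4.2·0.4206 = 1.767 g/m³.

1.77 g/m³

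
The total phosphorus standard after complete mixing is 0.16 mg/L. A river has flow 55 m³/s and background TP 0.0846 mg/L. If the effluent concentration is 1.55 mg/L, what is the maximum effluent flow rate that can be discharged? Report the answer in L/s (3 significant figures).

Mass balance at complete mixing: C_std·(Q_w + Q_r) = Q_w·C_e + Q_r·C_b.
Rearranging, Q_w = Q_r·(C_std − C_b)/(C_e − C_std) = 55·(0.16 − 0.0846) / (1.55 − 0.16) = 2.983 m³/s.
= 2983 L/s.

2980 L/s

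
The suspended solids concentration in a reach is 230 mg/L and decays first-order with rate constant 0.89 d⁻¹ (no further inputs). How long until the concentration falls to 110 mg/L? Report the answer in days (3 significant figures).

t = ln(C₀/C)/k = ln(230/110)/0.89 = 0.7376/0.89 = 0.8288 d.

0.829 d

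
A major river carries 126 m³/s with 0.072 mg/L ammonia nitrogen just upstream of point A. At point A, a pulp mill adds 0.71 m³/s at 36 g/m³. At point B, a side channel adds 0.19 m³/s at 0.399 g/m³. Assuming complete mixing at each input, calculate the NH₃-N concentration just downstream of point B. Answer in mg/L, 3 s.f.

After input A: C = (126·0.072 + 0.71·36) / 126.7 = 0.2733 mg/L.
After input B: C = (126.7·0.2733 + 0.19·0.399) / 126.9 = 0.2735 mg/L.

0.274 mg/L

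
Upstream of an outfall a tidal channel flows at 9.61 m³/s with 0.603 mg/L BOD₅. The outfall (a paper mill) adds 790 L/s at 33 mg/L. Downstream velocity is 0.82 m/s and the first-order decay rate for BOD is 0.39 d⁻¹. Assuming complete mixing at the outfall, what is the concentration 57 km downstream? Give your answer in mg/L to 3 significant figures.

2.24 mg/L

790 L/s = 0.79 m³/s.
After complete mixing, C₀ = (0.79·33 + 9.61·0.603) / 10.4 = 3.064 mg/L.
Travel time t = 5.7e+04 m / 0.82 m/s = 6.951e+04 s = 0.8045 d.
C = 3.064·exp(−0.39·0.8045) = 3.064·0.7307 = 2.239 mg/L.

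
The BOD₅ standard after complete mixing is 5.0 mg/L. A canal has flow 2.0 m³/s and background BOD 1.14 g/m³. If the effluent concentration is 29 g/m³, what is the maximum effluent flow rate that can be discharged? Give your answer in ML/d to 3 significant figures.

27.8 ML/d

Mass balance at complete mixing: C_std·(Q_w + Q_r) = Q_w·C_e + Q_r·C_b.
Rearranging, Q_w = Q_r·(C_std − C_b)/(C_e − C_std) = 2.0·(5 − 1.14) / (29 − 5) = 0.3217 m³/s.
= 27.79 ML/d.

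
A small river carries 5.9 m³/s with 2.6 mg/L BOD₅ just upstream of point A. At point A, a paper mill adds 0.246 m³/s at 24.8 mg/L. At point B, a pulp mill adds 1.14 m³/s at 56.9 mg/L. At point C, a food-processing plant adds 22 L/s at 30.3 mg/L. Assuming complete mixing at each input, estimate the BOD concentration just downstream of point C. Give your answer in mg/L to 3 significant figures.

11.9 mg/L

After input A: C = (5.9·2.6 + 0.246·24.8) / 6.146 = 3.489 mg/L.
After input B: C = (6.146·3.489 + 1.14·56.9) / 7.286 = 11.85 mg/L.
22 L/s = 0.022 m³/s.
After input C: C = (7.286·11.85 + 0.022·30.3) / 7.308 = 11.9 mg/L.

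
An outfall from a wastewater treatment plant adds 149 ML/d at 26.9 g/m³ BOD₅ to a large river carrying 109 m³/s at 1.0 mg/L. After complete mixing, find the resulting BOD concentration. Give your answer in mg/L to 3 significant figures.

1.40 mg/L

149 ML/d = 1.725 m³/s.
By mass balance at complete mixing, C = (1.725·26.9 + 109·1) / (1.725 + 109) = 155.4/110.7 = 1.403 mg/L.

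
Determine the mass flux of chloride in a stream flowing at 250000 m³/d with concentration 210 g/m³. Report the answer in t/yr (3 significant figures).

19200 t/yr

250000 m³/d = 2.894 m³/s.
Mass flux = Q·C = 2.894 m³/s × 210 g/m³ = 607.6 g/s.
= 607.6 g/s × 31.56 = 1.918e+04 t/yr.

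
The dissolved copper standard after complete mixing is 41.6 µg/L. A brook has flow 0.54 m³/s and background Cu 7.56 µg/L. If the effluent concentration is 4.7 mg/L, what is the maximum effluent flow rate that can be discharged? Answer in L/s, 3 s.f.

3.95 L/s

7.56 µg/L = 0.00756 mg/L.
41.6 µg/L = 0.0416 mg/L.
Mass balance at complete mixing: C_std·(Q_w + Q_r) = Q_w·C_e + Q_r·C_b.
Rearranging, Q_w = Q_r·(C_std − C_b)/(C_e − C_std) = 0.54·(0.0416 − 0.00756) / (4.7 − 0.0416) = 0.003946 m³/s.
= 3.946 L/s.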